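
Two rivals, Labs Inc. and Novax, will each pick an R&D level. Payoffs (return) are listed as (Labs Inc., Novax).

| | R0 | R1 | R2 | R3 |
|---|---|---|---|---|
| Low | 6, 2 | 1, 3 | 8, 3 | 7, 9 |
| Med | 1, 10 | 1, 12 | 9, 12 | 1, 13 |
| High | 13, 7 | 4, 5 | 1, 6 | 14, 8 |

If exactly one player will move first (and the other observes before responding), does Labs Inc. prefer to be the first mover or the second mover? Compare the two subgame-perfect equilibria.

first

If Labs Inc. leads: Novax's best replies are Low→R3, Med→R3, High→R3; Labs Inc.'s induced payoffs 7, 1, 14; outcome (High, R3), payoffs (14, 8).
If Novax leads: Labs Inc.'s best replies are R0→High, R1→High, R2→Med, R3→High; Novax's induced payoffs 7, 5, 12, 8; outcome (Med, R2), payoffs (9, 12).
Labs Inc. gets 14 moving first and 9 moving second, so Labs Inc. prefers to move first.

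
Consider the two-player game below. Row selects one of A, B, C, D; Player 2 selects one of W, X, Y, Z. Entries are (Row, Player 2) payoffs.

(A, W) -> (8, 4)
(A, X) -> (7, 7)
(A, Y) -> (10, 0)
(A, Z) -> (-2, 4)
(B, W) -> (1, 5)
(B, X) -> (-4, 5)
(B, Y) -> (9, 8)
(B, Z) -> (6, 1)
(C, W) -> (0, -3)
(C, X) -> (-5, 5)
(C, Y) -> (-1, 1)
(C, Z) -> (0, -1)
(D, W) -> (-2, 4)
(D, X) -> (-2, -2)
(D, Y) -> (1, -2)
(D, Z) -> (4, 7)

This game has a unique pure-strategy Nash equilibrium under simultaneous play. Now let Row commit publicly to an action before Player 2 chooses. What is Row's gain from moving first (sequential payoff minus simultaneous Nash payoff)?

2

Player 2 best-responds to each possible Row move:
- A: Player 2 compares 4, 7, 0, 4 and picks X; Row would get 7.
- B: Player 2 compares 5, 5, 8, 1 and picks Y; Row would get 9.
- C: Player 2 compares -3, 5, 1, -1 and picks X; Row would get -5.
- D: Player 2 compares 4, -2, -2, 7 and picks Z; Row would get 4.
Row's induced payoffs are 7, 9, -5, 4, so Row commits to B. Subgame-perfect outcome: (B, Y) with payoffs (9, 8).
Under simultaneous play:
Row's best replies: W→A; X→A; Y→A; Z→B.
Player 2's best replies: A→X; B→Y; C→X; D→Z.
The unique mutual best reply is (A, X), giving (7, 7).
Row's commitment gain: 9 − 7 = 2.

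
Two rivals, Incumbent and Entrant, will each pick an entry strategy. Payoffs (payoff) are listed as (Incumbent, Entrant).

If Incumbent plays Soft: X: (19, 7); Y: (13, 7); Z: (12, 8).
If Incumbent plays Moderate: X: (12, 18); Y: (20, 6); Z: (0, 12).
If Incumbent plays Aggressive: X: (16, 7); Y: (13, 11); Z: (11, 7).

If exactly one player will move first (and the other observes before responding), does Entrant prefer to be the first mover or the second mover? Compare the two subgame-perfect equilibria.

second

If Incumbent leads: Entrant's best replies are Soft→Z, Moderate→X, Aggressive→Y; Incumbent's induced payoffs 12, 12, 13; outcome (Aggressive, Y), payoffs (13, 11).
If Entrant leads: Incumbent's best replies are X→Soft, Y→Moderate, Z→Soft; Entrant's induced payoffs 7, 6, 8; outcome (Soft, Z), payoffs (12, 8).
Entrant gets 8 moving first and 11 moving second, so Entrant prefers to move second.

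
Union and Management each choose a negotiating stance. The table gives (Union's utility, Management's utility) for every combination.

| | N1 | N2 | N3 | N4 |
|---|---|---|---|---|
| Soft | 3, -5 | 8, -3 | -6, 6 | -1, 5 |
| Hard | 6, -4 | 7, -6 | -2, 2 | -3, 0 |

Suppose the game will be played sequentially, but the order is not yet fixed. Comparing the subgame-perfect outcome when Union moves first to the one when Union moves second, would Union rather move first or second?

If Union leads: Management's best replies are Soft→N3, Hard→N3; Union's induced payoffs -6, -2; outcome (Hard, N3), payoffs (-2, 2).
If Management leads: Union's best replies are N1→Hard, N2→Soft, N3→Hard, N4→Soft; Management's induced payoffs -4, -3, 2, 5; outcome (Soft, N4), payoffs (-1, 5).
Union gets -2 moving first and -1 moving second, so Union prefers to move second.

second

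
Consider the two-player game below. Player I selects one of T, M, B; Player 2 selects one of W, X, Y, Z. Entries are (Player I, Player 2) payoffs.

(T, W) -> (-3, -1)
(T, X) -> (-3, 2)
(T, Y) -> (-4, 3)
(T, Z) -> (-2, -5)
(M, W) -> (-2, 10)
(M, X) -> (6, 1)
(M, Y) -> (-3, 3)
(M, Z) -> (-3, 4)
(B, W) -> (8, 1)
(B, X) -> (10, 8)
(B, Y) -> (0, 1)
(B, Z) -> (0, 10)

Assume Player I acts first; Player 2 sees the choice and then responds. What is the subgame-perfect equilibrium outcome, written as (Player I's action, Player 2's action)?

(B, Z)

Player 2 best-responds to each possible Player I move:
- T: Player 2 compares -1, 2, 3, -5 and picks Y; Player I would get -4.
- M: Player 2 compares 10, 1, 3, 4 and picks W; Player I would get -2.
- B: Player 2 compares 1, 8, 1, 10 and picks Z; Player I would get 0.
Maximizing over -4, -2, 0, Player I chooses B. Subgame-perfect outcome: (B, Z) with payoffs (0, 10).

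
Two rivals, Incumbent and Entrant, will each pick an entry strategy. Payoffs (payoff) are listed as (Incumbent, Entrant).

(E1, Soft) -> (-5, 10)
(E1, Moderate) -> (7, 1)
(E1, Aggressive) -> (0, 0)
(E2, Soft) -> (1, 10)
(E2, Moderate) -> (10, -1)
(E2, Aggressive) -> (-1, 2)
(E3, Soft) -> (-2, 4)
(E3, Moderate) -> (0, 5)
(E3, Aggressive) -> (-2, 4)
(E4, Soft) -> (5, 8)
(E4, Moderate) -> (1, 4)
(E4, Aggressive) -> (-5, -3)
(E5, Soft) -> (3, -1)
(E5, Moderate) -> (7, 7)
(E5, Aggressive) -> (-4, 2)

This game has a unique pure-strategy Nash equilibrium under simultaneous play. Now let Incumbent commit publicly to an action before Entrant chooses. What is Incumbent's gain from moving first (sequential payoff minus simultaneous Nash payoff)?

2

Entrant best-responds to each possible Incumbent move:
- E1 → Entrant plays Soft (best of 10, 1, 0); Incumbent gets -5.
- E2 → Entrant plays Soft (best of 10, -1, 2); Incumbent gets 1.
- E3 → Entrant plays Moderate (best of 4, 5, 4); Incumbent gets 0.
- E4 → Entrant plays Soft (best of 8, 4, -3); Incumbent gets 5.
- E5 → Entrant plays Moderate (best of -1, 7, 2); Incumbent gets 7.
Incumbent's induced payoffs are -5, 1, 0, 5, 7, so Incumbent commits to E5. Subgame-perfect outcome: (E5, Moderate) with payoffs (7, 7).
For the simultaneous game, intersect best replies.
Incumbent's best replies: Soft→E4; Moderate→E2; Aggressive→E1.
Entrant's best replies: E1→Soft; E2→Soft; E3→Moderate; E4→Soft; E5→Moderate.
The unique mutual best reply is (E4, Soft), giving (5, 8).
Incumbent's commitment gain: 7 − 5 = 2.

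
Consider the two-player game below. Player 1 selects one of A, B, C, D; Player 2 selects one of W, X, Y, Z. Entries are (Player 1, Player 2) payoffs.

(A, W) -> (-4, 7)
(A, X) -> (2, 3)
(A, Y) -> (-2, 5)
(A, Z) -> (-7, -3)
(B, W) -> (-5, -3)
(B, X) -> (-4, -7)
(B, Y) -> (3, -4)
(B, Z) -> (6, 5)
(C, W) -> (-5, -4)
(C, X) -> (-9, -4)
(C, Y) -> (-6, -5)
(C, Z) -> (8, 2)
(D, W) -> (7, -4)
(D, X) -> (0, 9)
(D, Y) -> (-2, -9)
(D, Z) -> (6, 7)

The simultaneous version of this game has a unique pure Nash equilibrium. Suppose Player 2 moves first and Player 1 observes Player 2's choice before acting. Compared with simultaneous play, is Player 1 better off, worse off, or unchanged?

Backward induction with Player 2 moving first.
- W → Player 1 plays D (best of -4, -5, -5, 7); Player 2 gets -4.
- X → Player 1 plays A (best of 2, -4, -9, 0); Player 2 gets 3.
- Y → Player 1 plays B (best of -2, 3, -6, -2); Player 2 gets -4.
- Z → Player 1 plays C (best of -7, 6, 8, 6); Player 2 gets 2.
Among -4, 3, -4, 2, the best is 3 at X. Subgame-perfect outcome: (A, X) with payoffs (2, 3).
Under simultaneous play:
Player 1's best replies: W→D; X→A; Y→B; Z→C.
Player 2's best replies: A→W; B→Z; C→Z; D→X.
Only (C, Z) has each player best-responding; Nash payoffs (8, 2).
Player 1 earns 2 sequentially versus 8 at the Nash outcome: worse off.

worse off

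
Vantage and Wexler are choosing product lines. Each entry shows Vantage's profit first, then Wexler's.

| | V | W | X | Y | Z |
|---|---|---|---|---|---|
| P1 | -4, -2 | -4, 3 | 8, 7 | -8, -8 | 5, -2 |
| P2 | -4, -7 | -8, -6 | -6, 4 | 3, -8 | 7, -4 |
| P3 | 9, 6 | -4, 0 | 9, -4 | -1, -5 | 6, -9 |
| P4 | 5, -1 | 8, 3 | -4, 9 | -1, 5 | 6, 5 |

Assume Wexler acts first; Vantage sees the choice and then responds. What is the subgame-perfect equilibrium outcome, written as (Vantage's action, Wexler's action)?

Backward induction with Wexler moving first.
- V → Vantage plays P3 (best of -4, -4, 9, 5); Wexler gets 6.
- W → Vantage plays P4 (best of -4, -8, -4, 8); Wexler gets 3.
- X → Vantage plays P3 (best of 8, -6, 9, -4); Wexler gets -4.
- Y → Vantage plays P2 (best of -8, 3, -1, -1); Wexler gets -8.
- Z → Vantage plays P2 (best of 5, 7, 6, 6); Wexler gets -4.
Wexler's induced payoffs are 6, 3, -4, -8, -4, so Wexler commits to V. Subgame-perfect outcome: (P3, V) with payoffs (9, 6).

(P3, V)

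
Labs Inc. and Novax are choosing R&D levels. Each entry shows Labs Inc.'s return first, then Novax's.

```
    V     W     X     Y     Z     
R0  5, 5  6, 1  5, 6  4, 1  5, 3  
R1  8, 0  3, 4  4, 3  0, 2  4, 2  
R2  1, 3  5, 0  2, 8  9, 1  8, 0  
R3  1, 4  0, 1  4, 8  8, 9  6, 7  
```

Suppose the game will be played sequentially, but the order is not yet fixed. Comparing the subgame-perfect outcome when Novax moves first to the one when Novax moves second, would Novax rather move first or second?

If Labs Inc. leads: Novax's best replies are R0→X, R1→W, R2→X, R3→Y; Labs Inc.'s induced payoffs 5, 3, 2, 8; outcome (R3, Y), payoffs (8, 9).
If Novax leads: Labs Inc.'s best replies are V→R1, W→R0, X→R0, Y→R2, Z→R2; Novax's induced payoffs 0, 1, 6, 1, 0; outcome (R0, X), payoffs (5, 6).
Novax gets 6 moving first and 9 moving second, so Novax prefers to move second.

second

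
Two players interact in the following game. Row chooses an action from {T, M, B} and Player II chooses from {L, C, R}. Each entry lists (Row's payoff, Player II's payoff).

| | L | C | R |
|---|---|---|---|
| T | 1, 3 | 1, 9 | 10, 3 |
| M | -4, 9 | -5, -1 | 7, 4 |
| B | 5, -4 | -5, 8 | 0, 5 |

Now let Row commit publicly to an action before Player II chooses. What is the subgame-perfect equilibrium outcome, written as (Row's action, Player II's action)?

(T, C)

Solve by backward induction (Row leads).
- T → Player II plays C (best of 3, 9, 3); Row gets 1.
- M → Player II plays L (best of 9, -1, 4); Row gets -4.
- B → Player II plays C (best of -4, 8, 5); Row gets -5.
Maximizing over 1, -4, -5, Row chooses T. Subgame-perfect outcome: (T, C) with payoffs (1, 9).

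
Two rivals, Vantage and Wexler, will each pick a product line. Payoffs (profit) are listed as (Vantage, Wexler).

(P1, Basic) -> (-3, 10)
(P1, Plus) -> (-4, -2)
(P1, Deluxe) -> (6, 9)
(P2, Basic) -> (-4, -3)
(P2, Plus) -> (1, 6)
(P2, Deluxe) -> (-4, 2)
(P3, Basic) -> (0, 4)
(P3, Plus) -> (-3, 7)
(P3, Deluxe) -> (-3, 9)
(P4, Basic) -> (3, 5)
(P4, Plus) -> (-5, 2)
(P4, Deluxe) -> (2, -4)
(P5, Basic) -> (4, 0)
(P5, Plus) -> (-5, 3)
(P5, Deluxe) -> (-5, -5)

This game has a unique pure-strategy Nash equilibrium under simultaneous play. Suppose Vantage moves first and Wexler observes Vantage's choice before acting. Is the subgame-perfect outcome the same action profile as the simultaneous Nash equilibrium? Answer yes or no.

Work backward from Wexler's decision.
- P1 → Wexler plays Basic (best of 10, -2, 9); Vantage gets -3.
- P2 → Wexler plays Plus (best of -3, 6, 2); Vantage gets 1.
- P3 → Wexler plays Deluxe (best of 4, 7, 9); Vantage gets -3.
- P4 → Wexler plays Basic (best of 5, 2, -4); Vantage gets 3.
- P5 → Wexler plays Plus (best of 0, 3, -5); Vantage gets -5.
Maximizing over -3, 1, -3, 3, -5, Vantage chooses P4. Subgame-perfect outcome: (P4, Basic) with payoffs (3, 5).
Under simultaneous play:
Vantage's best replies: Basic→P5; Plus→P2; Deluxe→P1.
Wexler's best replies: P1→Basic; P2→Plus; P3→Deluxe; P4→Basic; P5→Plus.
Only (P2, Plus) has each player best-responding; Nash payoffs (1, 6).
Sequential outcome (P4, Basic) differs from the Nash profile (P2, Plus).

no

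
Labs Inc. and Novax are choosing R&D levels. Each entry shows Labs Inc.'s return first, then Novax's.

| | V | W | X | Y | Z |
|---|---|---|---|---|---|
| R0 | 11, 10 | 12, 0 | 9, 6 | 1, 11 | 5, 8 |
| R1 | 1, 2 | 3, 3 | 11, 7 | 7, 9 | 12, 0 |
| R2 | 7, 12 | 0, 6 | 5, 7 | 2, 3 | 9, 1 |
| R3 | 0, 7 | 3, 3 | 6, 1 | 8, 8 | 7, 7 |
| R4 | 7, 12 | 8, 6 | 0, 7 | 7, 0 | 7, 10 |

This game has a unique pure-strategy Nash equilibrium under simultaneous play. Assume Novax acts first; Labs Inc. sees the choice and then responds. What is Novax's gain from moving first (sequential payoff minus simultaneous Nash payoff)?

2

Work backward from Labs Inc.'s decision.
- V: BR = R0, leader payoff 10.
- W: BR = R0, leader payoff 0.
- X: BR = R1, leader payoff 7.
- Y: BR = R3, leader payoff 8.
- Z: BR = R1, leader payoff 0.
Among 10, 0, 7, 8, 0, the best is 10 at V. Subgame-perfect outcome: (R0, V) with payoffs (11, 10).
For the simultaneous game, intersect best replies.
Labs Inc.'s best replies: V→R0; W→R0; X→R1; Y→R3; Z→R1.
Novax's best replies: R0→Y; R1→Y; R2→V; R3→Y; R4→V.
Only (R3, Y) has each player best-responding; Nash payoffs (8, 8).
Novax's commitment gain: 10 − 8 = 2.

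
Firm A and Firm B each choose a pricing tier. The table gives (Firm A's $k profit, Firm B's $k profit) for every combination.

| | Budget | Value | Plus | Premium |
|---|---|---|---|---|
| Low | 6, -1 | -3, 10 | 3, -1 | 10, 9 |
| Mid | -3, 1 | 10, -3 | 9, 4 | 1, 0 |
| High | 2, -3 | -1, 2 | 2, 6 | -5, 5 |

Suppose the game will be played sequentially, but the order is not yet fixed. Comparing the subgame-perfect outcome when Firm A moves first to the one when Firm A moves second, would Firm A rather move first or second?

If Firm A leads: Firm B's best replies are Low→Value, Mid→Plus, High→Plus; Firm A's induced payoffs -3, 9, 2; outcome (Mid, Plus), payoffs (9, 4).
If Firm B leads: Firm A's best replies are Budget→Low, Value→Mid, Plus→Mid, Premium→Low; Firm B's induced payoffs -1, -3, 4, 9; outcome (Low, Premium), payoffs (10, 9).
Firm A gets 9 moving first and 10 moving second, so Firm A prefers to move second.

second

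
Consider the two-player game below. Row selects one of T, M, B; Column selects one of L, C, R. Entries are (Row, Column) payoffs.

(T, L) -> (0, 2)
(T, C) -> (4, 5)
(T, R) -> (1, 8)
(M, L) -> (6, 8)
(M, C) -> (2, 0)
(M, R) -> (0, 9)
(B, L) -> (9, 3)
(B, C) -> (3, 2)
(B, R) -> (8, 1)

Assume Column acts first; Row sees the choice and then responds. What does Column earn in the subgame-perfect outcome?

5

Backward induction with Column moving first.
- L: Row compares 0, 6, 9 and picks B; Column would get 3.
- C: Row compares 4, 2, 3 and picks T; Column would get 5.
- R: Row compares 1, 0, 8 and picks B; Column would get 1.
Maximizing over 3, 5, 1, Column chooses C. Subgame-perfect outcome: (T, C) with payoffs (4, 5).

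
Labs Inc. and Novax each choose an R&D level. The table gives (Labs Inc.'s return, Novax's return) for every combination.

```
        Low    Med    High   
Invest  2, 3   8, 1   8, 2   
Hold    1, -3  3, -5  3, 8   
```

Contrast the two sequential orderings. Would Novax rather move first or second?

If Labs Inc. leads: Novax's best replies are Invest→Low, Hold→High; Labs Inc.'s induced payoffs 2, 3; outcome (Hold, High), payoffs (3, 8).
If Novax leads: Labs Inc.'s best replies are Low→Invest, Med→Invest, High→Invest; Novax's induced payoffs 3, 1, 2; outcome (Invest, Low), payoffs (2, 3).
Novax gets 3 moving first and 8 moving second, so Novax prefers to move second.

second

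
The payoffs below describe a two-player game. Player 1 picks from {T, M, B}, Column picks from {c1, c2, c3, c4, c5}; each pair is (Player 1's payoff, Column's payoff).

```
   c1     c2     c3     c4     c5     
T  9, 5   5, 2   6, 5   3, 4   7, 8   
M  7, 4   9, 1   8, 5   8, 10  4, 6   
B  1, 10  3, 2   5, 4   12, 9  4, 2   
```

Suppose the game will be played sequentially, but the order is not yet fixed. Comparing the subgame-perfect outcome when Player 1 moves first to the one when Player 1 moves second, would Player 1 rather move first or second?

second

If Player 1 leads: Column's best replies are T→c5, M→c4, B→c1; Player 1's induced payoffs 7, 8, 1; outcome (M, c4), payoffs (8, 10).
If Column leads: Player 1's best replies are c1→T, c2→M, c3→M, c4→B, c5→T; Column's induced payoffs 5, 1, 5, 9, 8; outcome (B, c4), payoffs (12, 9).
Player 1 gets 8 moving first and 12 moving second, so Player 1 prefers to move second.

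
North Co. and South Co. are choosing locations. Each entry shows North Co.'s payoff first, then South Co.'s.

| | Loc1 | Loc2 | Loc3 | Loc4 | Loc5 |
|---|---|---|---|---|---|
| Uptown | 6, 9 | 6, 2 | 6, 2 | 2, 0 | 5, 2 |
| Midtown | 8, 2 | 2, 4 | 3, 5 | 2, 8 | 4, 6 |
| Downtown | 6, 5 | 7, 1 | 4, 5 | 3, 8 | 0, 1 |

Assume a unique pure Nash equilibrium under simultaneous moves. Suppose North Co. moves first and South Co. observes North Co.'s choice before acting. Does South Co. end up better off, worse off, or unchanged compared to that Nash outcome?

South Co. best-responds to each possible North Co. move:
- Uptown: BR = Loc1, leader payoff 6.
- Midtown: BR = Loc4, leader payoff 2.
- Downtown: BR = Loc4, leader payoff 3.
Among 6, 2, 3, the best is 6 at Uptown. Subgame-perfect outcome: (Uptown, Loc1) with payoffs (6, 9).
Now find the simultaneous Nash equilibrium.
North Co.'s best replies: Loc1→Midtown; Loc2→Downtown; Loc3→Uptown; Loc4→Downtown; Loc5→Uptown.
South Co.'s best replies: Uptown→Loc1; Midtown→Loc4; Downtown→Loc4.
Only (Downtown, Loc4) has each player best-responding; Nash payoffs (3, 8).
South Co. earns 9 sequentially versus 8 at the Nash outcome: better off.

better off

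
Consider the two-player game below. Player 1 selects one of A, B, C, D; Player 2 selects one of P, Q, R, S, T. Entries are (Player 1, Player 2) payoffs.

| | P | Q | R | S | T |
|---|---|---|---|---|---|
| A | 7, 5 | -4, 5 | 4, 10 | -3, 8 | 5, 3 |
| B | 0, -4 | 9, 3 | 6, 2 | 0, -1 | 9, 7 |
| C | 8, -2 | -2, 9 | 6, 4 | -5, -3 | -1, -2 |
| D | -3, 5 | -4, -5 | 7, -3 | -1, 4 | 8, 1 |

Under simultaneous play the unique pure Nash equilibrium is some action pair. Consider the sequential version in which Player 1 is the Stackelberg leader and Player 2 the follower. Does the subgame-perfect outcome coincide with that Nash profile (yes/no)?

yes

Backward induction with Player 1 moving first.
- A: BR = R, leader payoff 4.
- B: BR = T, leader payoff 9.
- C: BR = Q, leader payoff -2.
- D: BR = P, leader payoff -3.
Maximizing over 4, 9, -2, -3, Player 1 chooses B. Subgame-perfect outcome: (B, T) with payoffs (9, 7).
Under simultaneous play:
Player 1's best replies: P→C; Q→B; R→D; S→B; T→B.
Player 2's best replies: A→R; B→T; C→Q; D→P.
The unique mutual best reply is (B, T), giving (9, 7).
Sequential outcome (B, T) coincides with the Nash profile (B, T).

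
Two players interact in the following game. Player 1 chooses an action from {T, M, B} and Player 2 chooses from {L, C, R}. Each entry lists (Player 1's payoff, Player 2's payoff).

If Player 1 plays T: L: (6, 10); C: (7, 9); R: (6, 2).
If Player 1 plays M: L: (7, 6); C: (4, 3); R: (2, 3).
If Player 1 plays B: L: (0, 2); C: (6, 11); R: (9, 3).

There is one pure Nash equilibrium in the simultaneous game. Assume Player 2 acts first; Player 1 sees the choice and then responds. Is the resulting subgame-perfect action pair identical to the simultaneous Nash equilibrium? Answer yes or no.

Work backward from Player 1's decision.
- L → Player 1 plays M (best of 6, 7, 0); Player 2 gets 6.
- C → Player 1 plays T (best of 7, 4, 6); Player 2 gets 9.
- R → Player 1 plays B (best of 6, 2, 9); Player 2 gets 3.
Player 2's induced payoffs are 6, 9, 3, so Player 2 commits to C. Subgame-perfect outcome: (T, C) with payoffs (7, 9).
Now find the simultaneous Nash equilibrium.
Player 1's best replies: L→M; C→T; R→B.
Player 2's best replies: T→L; M→L; B→C.
The unique mutual best reply is (M, L), giving (7, 6).
Sequential outcome (T, C) differs from the Nash profile (M, L).

no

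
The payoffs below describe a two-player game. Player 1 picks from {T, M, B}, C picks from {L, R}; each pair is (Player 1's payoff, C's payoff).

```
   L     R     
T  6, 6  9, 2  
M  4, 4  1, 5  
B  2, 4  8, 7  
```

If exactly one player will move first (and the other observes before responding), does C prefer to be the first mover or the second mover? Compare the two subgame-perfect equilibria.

If Player 1 leads: C's best replies are T→L, M→R, B→R; Player 1's induced payoffs 6, 1, 8; outcome (B, R), payoffs (8, 7).
If C leads: Player 1's best replies are L→T, R→T; C's induced payoffs 6, 2; outcome (T, L), payoffs (6, 6).
C gets 6 moving first and 7 moving second, so C prefers to move second.

second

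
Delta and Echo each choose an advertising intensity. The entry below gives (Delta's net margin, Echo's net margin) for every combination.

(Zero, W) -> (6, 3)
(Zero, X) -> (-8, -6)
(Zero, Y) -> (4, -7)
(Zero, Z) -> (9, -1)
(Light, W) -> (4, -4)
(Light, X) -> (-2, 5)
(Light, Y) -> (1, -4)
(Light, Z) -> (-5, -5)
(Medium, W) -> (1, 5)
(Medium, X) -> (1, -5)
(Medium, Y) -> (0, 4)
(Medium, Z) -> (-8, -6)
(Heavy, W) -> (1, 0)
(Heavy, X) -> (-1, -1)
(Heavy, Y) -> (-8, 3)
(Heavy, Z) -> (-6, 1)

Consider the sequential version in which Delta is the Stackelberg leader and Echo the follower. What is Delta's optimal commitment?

Zero

Work backward from Echo's decision.
- Zero: Echo compares 3, -6, -7, -1 and picks W; Delta would get 6.
- Light: Echo compares -4, 5, -4, -5 and picks X; Delta would get -2.
- Medium: Echo compares 5, -5, 4, -6 and picks W; Delta would get 1.
- Heavy: Echo compares 0, -1, 3, 1 and picks Y; Delta would get -8.
Among 6, -2, 1, -8, the best is 6 at Zero. Subgame-perfect outcome: (Zero, W) with payoffs (6, 3).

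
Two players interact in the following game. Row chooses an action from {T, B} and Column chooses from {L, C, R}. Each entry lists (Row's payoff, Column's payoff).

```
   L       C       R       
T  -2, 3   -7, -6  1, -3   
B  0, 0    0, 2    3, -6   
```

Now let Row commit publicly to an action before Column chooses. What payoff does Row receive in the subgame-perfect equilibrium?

Column best-responds to each possible Row move:
- T → Column plays L (best of 3, -6, -3); Row gets -2.
- B → Column plays C (best of 0, 2, -6); Row gets 0.
Among -2, 0, the best is 0 at B. Subgame-perfect outcome: (B, C) with payoffs (0, 2).

0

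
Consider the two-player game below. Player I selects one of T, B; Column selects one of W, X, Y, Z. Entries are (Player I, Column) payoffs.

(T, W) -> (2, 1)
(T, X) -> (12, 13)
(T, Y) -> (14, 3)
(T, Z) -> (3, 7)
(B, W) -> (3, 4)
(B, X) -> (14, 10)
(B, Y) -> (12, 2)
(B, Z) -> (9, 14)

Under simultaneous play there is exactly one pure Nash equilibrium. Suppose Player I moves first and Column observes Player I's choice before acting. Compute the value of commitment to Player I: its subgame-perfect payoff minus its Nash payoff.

Column best-responds to each possible Player I move:
- T: Column compares 1, 13, 3, 7 and picks X; Player I would get 12.
- B: Column compares 4, 10, 2, 14 and picks Z; Player I would get 9.
Maximizing over 12, 9, Player I chooses T. Subgame-perfect outcome: (T, X) with payoffs (12, 13).
Under simultaneous play:
Player I's best replies: W→B; X→B; Y→T; Z→B.
Column's best replies: T→X; B→Z.
The unique mutual best reply is (B, Z), giving (9, 14).
Player I's commitment gain: 12 − 9 = 3.

3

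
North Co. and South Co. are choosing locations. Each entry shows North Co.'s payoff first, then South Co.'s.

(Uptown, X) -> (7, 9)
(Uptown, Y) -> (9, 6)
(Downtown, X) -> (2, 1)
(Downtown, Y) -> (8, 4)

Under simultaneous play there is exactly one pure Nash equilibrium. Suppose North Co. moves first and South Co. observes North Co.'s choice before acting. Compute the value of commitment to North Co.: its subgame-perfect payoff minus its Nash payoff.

1

Solve by backward induction (North Co. leads).
- Uptown: BR = X, leader payoff 7.
- Downtown: BR = Y, leader payoff 8.
North Co.'s induced payoffs are 7, 8, so North Co. commits to Downtown. Subgame-perfect outcome: (Downtown, Y) with payoffs (8, 4).
For the simultaneous game, intersect best replies.
North Co.'s best replies: X→Uptown; Y→Uptown.
South Co.'s best replies: Uptown→X; Downtown→Y.
The unique mutual best reply is (Uptown, X), giving (7, 9).
North Co.'s commitment gain: 8 − 7 = 1.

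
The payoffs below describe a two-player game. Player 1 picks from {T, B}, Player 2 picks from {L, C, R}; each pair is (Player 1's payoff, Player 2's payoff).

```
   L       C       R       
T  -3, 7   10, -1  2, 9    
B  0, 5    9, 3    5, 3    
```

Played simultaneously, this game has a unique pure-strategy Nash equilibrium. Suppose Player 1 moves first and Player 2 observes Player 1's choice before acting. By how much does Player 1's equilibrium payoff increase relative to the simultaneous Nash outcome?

Work backward from Player 2's decision.
- T: BR = R, leader payoff 2.
- B: BR = L, leader payoff 0.
Player 1's induced payoffs are 2, 0, so Player 1 commits to T. Subgame-perfect outcome: (T, R) with payoffs (2, 9).
Now find the simultaneous Nash equilibrium.
Player 1's best replies: L→B; C→T; R→B.
Player 2's best replies: T→R; B→L.
The unique mutual best reply is (B, L), giving (0, 5).
Player 1's commitment gain: 2 − 0 = 2.

2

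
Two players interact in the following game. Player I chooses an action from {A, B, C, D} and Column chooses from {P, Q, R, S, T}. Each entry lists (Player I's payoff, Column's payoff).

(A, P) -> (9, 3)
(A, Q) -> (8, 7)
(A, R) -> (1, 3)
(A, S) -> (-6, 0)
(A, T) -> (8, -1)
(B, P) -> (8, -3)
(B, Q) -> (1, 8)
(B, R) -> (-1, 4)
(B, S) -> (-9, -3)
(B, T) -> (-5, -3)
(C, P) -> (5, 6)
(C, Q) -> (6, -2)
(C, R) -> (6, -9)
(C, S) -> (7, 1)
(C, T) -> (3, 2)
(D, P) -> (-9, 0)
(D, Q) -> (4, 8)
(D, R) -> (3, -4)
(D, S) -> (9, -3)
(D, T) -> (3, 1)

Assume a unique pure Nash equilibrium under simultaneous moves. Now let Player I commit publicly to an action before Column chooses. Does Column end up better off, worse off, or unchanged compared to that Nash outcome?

unchanged

Solve by backward induction (Player I leads).
- A: BR = Q, leader payoff 8.
- B: BR = Q, leader payoff 1.
- C: BR = P, leader payoff 5.
- D: BR = Q, leader payoff 4.
Among 8, 1, 5, 4, the best is 8 at A. Subgame-perfect outcome: (A, Q) with payoffs (8, 7).
For the simultaneous game, intersect best replies.
Player I's best replies: P→A; Q→A; R→C; S→D; T→A.
Column's best replies: A→Q; B→Q; C→P; D→Q.
Only (A, Q) has each player best-responding; Nash payoffs (8, 7).
Column earns 7 sequentially versus 7 at the Nash outcome: unchanged.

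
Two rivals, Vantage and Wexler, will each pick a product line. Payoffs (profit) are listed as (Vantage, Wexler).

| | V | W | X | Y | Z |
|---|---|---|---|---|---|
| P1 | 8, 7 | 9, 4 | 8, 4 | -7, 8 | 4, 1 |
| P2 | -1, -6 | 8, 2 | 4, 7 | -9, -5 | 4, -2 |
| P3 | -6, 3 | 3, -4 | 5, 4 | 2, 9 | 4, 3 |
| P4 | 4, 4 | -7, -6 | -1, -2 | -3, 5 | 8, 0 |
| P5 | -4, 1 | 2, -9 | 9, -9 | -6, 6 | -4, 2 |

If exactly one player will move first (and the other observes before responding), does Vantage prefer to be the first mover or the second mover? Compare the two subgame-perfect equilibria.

first

If Vantage leads: Wexler's best replies are P1→Y, P2→X, P3→Y, P4→Y, P5→Y; Vantage's induced payoffs -7, 4, 2, -3, -6; outcome (P2, X), payoffs (4, 7).
If Wexler leads: Vantage's best replies are V→P1, W→P1, X→P5, Y→P3, Z→P4; Wexler's induced payoffs 7, 4, -9, 9, 0; outcome (P3, Y), payoffs (2, 9).
Vantage gets 4 moving first and 2 moving second, so Vantage prefers to move first.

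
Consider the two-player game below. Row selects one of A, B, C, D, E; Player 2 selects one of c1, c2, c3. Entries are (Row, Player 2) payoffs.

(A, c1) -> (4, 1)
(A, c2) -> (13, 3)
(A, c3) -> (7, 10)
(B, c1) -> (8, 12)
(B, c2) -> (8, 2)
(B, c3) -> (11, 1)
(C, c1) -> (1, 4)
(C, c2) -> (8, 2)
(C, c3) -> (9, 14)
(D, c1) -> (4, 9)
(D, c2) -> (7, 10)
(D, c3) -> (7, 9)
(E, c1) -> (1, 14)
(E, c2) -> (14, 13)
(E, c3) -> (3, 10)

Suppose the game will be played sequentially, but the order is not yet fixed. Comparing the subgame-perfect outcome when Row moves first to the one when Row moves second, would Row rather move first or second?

second

If Row leads: Player 2's best replies are A→c3, B→c1, C→c3, D→c2, E→c1; Row's induced payoffs 7, 8, 9, 7, 1; outcome (C, c3), payoffs (9, 14).
If Player 2 leads: Row's best replies are c1→B, c2→E, c3→B; Player 2's induced payoffs 12, 13, 1; outcome (E, c2), payoffs (14, 13).
Row gets 9 moving first and 14 moving second, so Row prefers to move second.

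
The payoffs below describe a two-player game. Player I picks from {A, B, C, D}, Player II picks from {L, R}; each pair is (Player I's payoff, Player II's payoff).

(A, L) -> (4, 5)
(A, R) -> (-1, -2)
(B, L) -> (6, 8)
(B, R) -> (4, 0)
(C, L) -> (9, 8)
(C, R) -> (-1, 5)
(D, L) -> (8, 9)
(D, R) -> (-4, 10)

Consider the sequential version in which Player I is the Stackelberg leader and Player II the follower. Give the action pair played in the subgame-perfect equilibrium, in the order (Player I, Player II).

(C, L)

Player II best-responds to each possible Player I move:
- A: BR = L, leader payoff 4.
- B: BR = L, leader payoff 6.
- C: BR = L, leader payoff 9.
- D: BR = R, leader payoff -4.
Maximizing over 4, 6, 9, -4, Player I chooses C. Subgame-perfect outcome: (C, L) with payoffs (9, 8).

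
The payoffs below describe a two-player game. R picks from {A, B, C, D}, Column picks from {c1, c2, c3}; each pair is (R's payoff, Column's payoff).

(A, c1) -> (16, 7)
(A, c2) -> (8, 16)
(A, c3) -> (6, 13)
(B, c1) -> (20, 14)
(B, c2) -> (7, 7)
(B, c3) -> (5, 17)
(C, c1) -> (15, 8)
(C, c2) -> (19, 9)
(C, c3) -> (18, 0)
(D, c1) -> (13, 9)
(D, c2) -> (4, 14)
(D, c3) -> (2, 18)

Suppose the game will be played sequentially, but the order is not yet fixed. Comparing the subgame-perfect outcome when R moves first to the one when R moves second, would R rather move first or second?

second

If R leads: Column's best replies are A→c2, B→c3, C→c2, D→c3; R's induced payoffs 8, 5, 19, 2; outcome (C, c2), payoffs (19, 9).
If Column leads: R's best replies are c1→B, c2→C, c3→C; Column's induced payoffs 14, 9, 0; outcome (B, c1), payoffs (20, 14).
R gets 19 moving first and 20 moving second, so R prefers to move second.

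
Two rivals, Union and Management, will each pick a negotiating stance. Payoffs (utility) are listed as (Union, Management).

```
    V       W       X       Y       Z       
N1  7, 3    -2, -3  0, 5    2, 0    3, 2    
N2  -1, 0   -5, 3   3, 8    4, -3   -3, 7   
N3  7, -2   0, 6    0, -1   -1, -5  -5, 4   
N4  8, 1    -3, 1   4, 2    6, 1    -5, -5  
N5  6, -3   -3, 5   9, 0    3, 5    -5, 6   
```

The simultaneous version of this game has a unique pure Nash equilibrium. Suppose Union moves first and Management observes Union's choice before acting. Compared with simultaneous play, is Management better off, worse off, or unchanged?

worse off

Backward induction with Union moving first.
- N1: BR = X, leader payoff 0.
- N2: BR = X, leader payoff 3.
- N3: BR = W, leader payoff 0.
- N4: BR = X, leader payoff 4.
- N5: BR = Z, leader payoff -5.
Maximizing over 0, 3, 0, 4, -5, Union chooses N4. Subgame-perfect outcome: (N4, X) with payoffs (4, 2).
For the simultaneous game, intersect best replies.
Union's best replies: V→N4; W→N3; X→N5; Y→N4; Z→N1.
Management's best replies: N1→X; N2→X; N3→W; N4→X; N5→Z.
The unique mutual best reply is (N3, W), giving (0, 6).
Management earns 2 sequentially versus 6 at the Nash outcome: worse off.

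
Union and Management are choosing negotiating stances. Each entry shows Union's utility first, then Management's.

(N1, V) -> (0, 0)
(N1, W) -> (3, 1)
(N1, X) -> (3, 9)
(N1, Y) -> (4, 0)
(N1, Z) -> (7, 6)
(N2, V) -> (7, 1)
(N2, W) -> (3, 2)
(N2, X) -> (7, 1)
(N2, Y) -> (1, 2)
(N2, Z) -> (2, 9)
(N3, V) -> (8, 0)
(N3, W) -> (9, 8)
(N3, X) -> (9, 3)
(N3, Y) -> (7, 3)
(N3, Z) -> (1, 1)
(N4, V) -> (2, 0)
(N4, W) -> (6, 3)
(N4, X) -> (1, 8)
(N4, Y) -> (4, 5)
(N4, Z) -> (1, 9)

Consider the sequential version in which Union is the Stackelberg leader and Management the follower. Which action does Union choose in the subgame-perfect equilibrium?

Work backward from Management's decision.
- N1: BR = X, leader payoff 3.
- N2: BR = Z, leader payoff 2.
- N3: BR = W, leader payoff 9.
- N4: BR = Z, leader payoff 1.
Union's induced payoffs are 3, 2, 9, 1, so Union commits to N3. Subgame-perfect outcome: (N3, W) with payoffs (9, 8).

N3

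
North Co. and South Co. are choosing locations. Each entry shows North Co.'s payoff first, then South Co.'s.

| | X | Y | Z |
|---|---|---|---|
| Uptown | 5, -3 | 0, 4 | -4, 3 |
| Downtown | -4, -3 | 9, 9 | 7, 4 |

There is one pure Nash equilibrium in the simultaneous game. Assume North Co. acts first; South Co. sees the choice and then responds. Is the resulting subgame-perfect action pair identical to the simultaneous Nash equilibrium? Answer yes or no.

yes

Backward induction with North Co. moving first.
- Uptown → South Co. plays Y (best of -3, 4, 3); North Co. gets 0.
- Downtown → South Co. plays Y (best of -3, 9, 4); North Co. gets 9.
North Co.'s induced payoffs are 0, 9, so North Co. commits to Downtown. Subgame-perfect outcome: (Downtown, Y) with payoffs (9, 9).
Now find the simultaneous Nash equilibrium.
North Co.'s best replies: X→Uptown; Y→Downtown; Z→Downtown.
South Co.'s best replies: Uptown→Y; Downtown→Y.
The unique mutual best reply is (Downtown, Y), giving (9, 9).
Sequential outcome (Downtown, Y) coincides with the Nash profile (Downtown, Y).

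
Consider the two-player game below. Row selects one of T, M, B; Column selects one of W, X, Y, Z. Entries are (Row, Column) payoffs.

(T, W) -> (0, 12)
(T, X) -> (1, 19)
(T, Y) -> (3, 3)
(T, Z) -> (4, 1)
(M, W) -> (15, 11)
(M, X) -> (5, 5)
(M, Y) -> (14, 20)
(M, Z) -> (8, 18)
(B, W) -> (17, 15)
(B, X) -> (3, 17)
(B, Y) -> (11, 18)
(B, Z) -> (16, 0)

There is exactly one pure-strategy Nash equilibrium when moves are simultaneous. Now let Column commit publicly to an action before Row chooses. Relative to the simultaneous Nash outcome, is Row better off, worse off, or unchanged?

Solve by backward induction (Column leads).
- W: Row compares 0, 15, 17 and picks B; Column would get 15.
- X: Row compares 1, 5, 3 and picks M; Column would get 5.
- Y: Row compares 3, 14, 11 and picks M; Column would get 20.
- Z: Row compares 4, 8, 16 and picks B; Column would get 0.
Column's induced payoffs are 15, 5, 20, 0, so Column commits to Y. Subgame-perfect outcome: (M, Y) with payoffs (14, 20).
Under simultaneous play:
Row's best replies: W→B; X→M; Y→M; Z→B.
Column's best replies: T→X; M→Y; B→Y.
Only (M, Y) has each player best-responding; Nash payoffs (14, 20).
Row earns 14 sequentially versus 14 at the Nash outcome: unchanged.

unchanged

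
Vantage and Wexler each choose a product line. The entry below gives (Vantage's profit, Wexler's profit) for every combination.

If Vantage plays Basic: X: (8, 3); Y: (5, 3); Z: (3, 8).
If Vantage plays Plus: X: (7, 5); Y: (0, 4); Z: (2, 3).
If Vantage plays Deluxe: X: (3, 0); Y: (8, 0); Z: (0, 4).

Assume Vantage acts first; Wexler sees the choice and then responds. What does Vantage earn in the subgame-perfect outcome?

7

Work backward from Wexler's decision.
- Basic: BR = Z, leader payoff 3.
- Plus: BR = X, leader payoff 7.
- Deluxe: BR = Z, leader payoff 0.
Vantage's induced payoffs are 3, 7, 0, so Vantage commits to Plus. Subgame-perfect outcome: (Plus, X) with payoffs (7, 5).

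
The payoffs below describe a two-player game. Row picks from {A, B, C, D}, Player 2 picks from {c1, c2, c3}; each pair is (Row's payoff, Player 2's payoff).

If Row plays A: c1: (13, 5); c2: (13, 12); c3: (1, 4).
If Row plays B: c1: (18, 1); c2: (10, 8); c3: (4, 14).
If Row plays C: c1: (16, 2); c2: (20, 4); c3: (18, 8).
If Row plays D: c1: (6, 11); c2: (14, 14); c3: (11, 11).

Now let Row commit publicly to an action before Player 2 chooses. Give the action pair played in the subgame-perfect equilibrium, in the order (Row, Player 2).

Solve by backward induction (Row leads).
- A: Player 2 compares 5, 12, 4 and picks c2; Row would get 13.
- B: Player 2 compares 1, 8, 14 and picks c3; Row would get 4.
- C: Player 2 compares 2, 4, 8 and picks c3; Row would get 18.
- D: Player 2 compares 11, 14, 11 and picks c2; Row would get 14.
Maximizing over 13, 4, 18, 14, Row chooses C. Subgame-perfect outcome: (C, c3) with payoffs (18, 8).

(C, c3)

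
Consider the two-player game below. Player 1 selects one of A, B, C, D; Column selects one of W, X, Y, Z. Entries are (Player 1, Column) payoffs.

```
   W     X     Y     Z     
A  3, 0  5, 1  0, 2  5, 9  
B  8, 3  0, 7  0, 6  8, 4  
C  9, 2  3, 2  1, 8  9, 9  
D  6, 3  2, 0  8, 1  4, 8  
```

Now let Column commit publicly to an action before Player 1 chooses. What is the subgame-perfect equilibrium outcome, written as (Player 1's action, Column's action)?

(C, Z)

Player 1 best-responds to each possible Column move:
- W: Player 1 compares 3, 8, 9, 6 and picks C; Column would get 2.
- X: Player 1 compares 5, 0, 3, 2 and picks A; Column would get 1.
- Y: Player 1 compares 0, 0, 1, 8 and picks D; Column would get 1.
- Z: Player 1 compares 5, 8, 9, 4 and picks C; Column would get 9.
Column's induced payoffs are 2, 1, 1, 9, so Column commits to Z. Subgame-perfect outcome: (C, Z) with payoffs (9, 9).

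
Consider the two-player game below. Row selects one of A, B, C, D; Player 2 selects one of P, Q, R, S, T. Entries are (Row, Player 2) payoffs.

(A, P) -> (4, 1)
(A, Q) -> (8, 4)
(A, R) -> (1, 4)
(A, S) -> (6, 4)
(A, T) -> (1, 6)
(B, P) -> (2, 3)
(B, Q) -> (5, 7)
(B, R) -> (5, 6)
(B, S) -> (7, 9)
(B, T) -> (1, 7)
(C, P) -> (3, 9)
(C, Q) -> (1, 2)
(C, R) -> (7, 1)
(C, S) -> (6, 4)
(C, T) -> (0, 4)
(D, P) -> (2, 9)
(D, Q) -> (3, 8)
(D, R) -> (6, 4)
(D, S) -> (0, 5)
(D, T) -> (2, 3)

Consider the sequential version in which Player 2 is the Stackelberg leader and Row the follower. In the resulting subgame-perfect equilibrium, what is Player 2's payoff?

Backward induction with Player 2 moving first.
- P → Row plays A (best of 4, 2, 3, 2); Player 2 gets 1.
- Q → Row plays A (best of 8, 5, 1, 3); Player 2 gets 4.
- R → Row plays C (best of 1, 5, 7, 6); Player 2 gets 1.
- S → Row plays B (best of 6, 7, 6, 0); Player 2 gets 9.
- T → Row plays D (best of 1, 1, 0, 2); Player 2 gets 3.
Player 2's induced payoffs are 1, 4, 1, 9, 3, so Player 2 commits to S. Subgame-perfect outcome: (B, S) with payoffs (7, 9).

9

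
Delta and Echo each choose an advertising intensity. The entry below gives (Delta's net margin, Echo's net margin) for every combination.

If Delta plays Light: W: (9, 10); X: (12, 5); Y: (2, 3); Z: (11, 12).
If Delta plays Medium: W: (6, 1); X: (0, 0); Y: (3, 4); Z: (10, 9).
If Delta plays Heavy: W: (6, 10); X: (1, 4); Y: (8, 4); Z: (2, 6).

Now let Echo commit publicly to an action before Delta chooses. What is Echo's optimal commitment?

Z

Backward induction with Echo moving first.
- W → Delta plays Light (best of 9, 6, 6); Echo gets 10.
- X → Delta plays Light (best of 12, 0, 1); Echo gets 5.
- Y → Delta plays Heavy (best of 2, 3, 8); Echo gets 4.
- Z → Delta plays Light (best of 11, 10, 2); Echo gets 12.
Among 10, 5, 4, 12, the best is 12 at Z. Subgame-perfect outcome: (Light, Z) with payoffs (11, 12).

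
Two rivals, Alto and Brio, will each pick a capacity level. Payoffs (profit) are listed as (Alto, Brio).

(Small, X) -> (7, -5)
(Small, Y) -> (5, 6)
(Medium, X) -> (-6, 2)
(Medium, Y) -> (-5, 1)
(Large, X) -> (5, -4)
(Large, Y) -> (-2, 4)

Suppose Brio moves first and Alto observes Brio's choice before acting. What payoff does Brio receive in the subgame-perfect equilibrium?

Work backward from Alto's decision.
- X: Alto compares 7, -6, 5 and picks Small; Brio would get -5.
- Y: Alto compares 5, -5, -2 and picks Small; Brio would get 6.
Brio's induced payoffs are -5, 6, so Brio commits to Y. Subgame-perfect outcome: (Small, Y) with payoffs (5, 6).

6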